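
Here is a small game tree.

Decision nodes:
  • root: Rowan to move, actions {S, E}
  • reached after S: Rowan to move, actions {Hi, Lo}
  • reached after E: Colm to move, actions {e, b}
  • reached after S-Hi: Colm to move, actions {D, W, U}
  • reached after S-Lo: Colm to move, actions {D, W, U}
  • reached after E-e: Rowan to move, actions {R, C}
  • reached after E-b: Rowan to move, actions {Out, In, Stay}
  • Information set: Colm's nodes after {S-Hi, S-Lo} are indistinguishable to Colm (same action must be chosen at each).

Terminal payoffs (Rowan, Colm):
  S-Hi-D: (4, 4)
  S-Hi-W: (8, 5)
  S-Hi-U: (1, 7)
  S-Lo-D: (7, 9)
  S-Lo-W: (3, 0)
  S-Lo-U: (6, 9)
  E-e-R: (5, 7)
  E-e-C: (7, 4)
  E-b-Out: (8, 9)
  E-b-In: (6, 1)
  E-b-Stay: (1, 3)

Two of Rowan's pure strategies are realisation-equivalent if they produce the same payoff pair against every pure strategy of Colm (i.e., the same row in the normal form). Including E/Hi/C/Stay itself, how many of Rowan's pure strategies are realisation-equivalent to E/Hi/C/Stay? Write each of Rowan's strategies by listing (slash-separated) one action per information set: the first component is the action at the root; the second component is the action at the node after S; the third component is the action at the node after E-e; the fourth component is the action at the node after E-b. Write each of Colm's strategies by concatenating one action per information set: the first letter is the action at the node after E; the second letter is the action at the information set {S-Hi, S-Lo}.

Row for E/Hi/C/Stay (columns eD, eW, eU, bD, bW, bU): (7,4) (7,4) (7,4) (1,3) (1,3) (1,3).
Under E/Hi/C/Stay, Rowan's choice at the node after S can never be reached regardless of what Colm does, so varying those choices leaves every outcome unchanged.
Holding the reachable choices fixed and varying the unreachable one freely already gives 2 equivalent strategies.
No other strategy reproduces this row, so those 2 are the full class: E/Hi/C/Stay, E/Lo/C/Stay.

2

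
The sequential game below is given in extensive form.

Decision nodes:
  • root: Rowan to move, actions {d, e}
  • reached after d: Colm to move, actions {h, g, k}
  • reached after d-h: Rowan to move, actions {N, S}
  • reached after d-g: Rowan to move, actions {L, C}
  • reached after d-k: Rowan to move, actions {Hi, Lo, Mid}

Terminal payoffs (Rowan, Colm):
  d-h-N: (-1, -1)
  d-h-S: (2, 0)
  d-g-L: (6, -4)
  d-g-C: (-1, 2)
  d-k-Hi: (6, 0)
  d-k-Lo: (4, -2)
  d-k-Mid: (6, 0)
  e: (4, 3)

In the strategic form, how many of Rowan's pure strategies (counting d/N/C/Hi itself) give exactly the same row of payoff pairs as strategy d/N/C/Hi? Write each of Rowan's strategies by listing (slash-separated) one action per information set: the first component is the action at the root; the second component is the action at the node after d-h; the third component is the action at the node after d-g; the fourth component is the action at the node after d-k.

2

Row for d/N/C/Hi (columns h, g, k): (-1,-1) (-1,2) (6,0).
Every one of Rowan's information sets is on the play path for some reply by Colm when Rowan follows d/N/C/Hi.
Even so, d/N/C/Mid happens to produce the same payoff in every column — so 2 strategies share this row.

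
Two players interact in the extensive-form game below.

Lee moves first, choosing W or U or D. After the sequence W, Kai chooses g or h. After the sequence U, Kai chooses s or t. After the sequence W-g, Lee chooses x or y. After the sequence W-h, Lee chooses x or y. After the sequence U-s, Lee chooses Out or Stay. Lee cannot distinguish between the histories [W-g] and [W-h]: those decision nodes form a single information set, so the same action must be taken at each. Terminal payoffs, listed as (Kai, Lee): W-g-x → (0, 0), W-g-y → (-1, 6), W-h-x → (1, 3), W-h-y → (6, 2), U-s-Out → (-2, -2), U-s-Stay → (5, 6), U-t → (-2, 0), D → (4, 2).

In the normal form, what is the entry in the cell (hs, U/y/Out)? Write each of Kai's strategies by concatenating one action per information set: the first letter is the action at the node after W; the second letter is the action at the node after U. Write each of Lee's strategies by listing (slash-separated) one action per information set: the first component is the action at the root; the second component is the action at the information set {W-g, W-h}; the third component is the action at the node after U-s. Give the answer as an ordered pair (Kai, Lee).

(-2, -2)

Trace the play path from the root:
  Lee plays U
  Kai plays s at [U]
  Lee plays Out at [U-s]
→ terminal payoff (-2, -2).
(Kai's choice at the node after W is never reached on this path, so it doesn't affect the outcome.)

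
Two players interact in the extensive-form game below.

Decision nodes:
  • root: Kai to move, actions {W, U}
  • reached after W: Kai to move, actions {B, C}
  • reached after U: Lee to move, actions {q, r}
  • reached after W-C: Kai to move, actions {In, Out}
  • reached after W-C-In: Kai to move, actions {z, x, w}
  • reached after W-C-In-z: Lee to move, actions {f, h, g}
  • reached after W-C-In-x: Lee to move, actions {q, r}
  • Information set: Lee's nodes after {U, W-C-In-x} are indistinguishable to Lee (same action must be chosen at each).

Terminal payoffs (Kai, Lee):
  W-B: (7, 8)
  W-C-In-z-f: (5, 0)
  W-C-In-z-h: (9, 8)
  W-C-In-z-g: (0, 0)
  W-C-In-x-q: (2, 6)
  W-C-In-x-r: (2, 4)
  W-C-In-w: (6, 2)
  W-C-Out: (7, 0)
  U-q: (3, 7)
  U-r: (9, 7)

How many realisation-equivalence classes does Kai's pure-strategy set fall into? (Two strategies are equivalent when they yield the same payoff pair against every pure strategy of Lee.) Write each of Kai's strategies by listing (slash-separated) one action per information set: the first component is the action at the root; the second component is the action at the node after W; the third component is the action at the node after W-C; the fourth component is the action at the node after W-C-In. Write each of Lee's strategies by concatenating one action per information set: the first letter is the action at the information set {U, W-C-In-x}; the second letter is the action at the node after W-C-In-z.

6

Kai has 24 pure strategies: W/B/In/z, W/B/In/x, W/B/In/w, W/B/Out/z, W/B/Out/x, W/B/Out/w, W/C/In/z, W/C/In/x, W/C/In/w, W/C/Out/z, W/C/Out/x, W/C/Out/w, U/B/In/z, U/B/In/x, U/B/In/w, U/B/Out/z, U/B/Out/x, U/B/Out/w, U/C/In/z, U/C/In/x, U/C/In/w, U/C/Out/z, U/C/Out/x, U/C/Out/w. Columns: qf, qh, qg, rf, rh, rg.
{W/B/In/z, W/B/In/x, W/B/In/w, W/B/Out/z, W/B/Out/x, W/B/Out/w} → row (7,8) (7,8) (7,8) (7,8) (7,8) (7,8)
{W/C/In/z} → row (5,0) (9,8) (0,0) (5,0) (9,8) (0,0)
{W/C/In/x} → row (2,6) (2,6) (2,6) (2,4) (2,4) (2,4)
{W/C/In/w} → row (6,2) (6,2) (6,2) (6,2) (6,2) (6,2)
{W/C/Out/z, W/C/Out/x, W/C/Out/w} → row (7,0) (7,0) (7,0) (7,0) (7,0) (7,0)
{U/B/In/z, U/B/In/x, U/B/In/w, U/B/Out/z, U/B/Out/x, U/B/Out/w, U/C/In/z, U/C/In/x, U/C/In/w, U/C/Out/z, U/C/Out/x, U/C/Out/w} → row (3,7) (3,7) (3,7) (9,7) (9,7) (9,7)
That's 6 distinct rows out of 24 strategies.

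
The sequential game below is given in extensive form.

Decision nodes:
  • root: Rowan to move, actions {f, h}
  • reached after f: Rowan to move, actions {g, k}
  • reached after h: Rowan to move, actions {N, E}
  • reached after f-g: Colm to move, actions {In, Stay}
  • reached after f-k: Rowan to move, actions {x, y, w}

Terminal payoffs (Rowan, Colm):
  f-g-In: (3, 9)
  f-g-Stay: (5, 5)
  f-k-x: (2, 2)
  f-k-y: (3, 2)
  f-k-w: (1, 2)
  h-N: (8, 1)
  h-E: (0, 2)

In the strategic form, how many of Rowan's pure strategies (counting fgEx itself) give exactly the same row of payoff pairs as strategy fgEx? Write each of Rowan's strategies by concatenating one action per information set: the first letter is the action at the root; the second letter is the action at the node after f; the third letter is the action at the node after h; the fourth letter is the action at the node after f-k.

Row for fgEx (columns In, Stay): (3,9) (5,5).
Under fgEx, Rowan's choice at the node after h and at the node after f-k can never be reached regardless of what Colm does, so varying those choices leaves every outcome unchanged.
Holding the reachable choices fixed and varying the unreachable ones freely already gives 2 × 3 = 6 equivalent strategies.
No other strategy reproduces this row, so those 6 are the full class: fgNx, fgNy, fgNw, fgEx, fgEy, fgEw.

6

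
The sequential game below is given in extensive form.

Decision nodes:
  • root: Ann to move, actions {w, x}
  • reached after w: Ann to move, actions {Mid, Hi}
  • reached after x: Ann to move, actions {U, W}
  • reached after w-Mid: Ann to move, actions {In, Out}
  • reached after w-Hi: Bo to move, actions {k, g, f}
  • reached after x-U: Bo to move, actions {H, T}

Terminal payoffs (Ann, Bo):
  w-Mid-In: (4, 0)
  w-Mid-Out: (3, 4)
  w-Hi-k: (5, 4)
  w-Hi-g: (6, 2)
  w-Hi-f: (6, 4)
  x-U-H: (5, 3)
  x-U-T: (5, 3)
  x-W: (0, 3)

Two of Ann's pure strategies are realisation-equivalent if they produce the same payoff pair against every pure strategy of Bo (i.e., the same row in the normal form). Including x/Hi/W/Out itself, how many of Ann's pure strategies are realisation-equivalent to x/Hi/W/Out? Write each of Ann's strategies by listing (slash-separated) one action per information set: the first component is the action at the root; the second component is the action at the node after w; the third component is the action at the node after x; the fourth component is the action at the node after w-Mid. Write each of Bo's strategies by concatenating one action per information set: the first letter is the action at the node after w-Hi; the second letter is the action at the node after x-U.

Row for x/Hi/W/Out (columns kH, kT, gH, gT, fH, fT): (0,3) (0,3) (0,3) (0,3) (0,3) (0,3).
Under x/Hi/W/Out, Ann's choice at the node after w and at the node after w-Mid can never be reached regardless of what Bo does, so varying those choices leaves every outcome unchanged.
Holding the reachable choices fixed and varying the unreachable ones freely already gives 2 × 2 = 4 equivalent strategies.
No other strategy reproduces this row, so those 4 are the full class: x/Mid/W/In, x/Mid/W/Out, x/Hi/W/In, x/Hi/W/Out.

4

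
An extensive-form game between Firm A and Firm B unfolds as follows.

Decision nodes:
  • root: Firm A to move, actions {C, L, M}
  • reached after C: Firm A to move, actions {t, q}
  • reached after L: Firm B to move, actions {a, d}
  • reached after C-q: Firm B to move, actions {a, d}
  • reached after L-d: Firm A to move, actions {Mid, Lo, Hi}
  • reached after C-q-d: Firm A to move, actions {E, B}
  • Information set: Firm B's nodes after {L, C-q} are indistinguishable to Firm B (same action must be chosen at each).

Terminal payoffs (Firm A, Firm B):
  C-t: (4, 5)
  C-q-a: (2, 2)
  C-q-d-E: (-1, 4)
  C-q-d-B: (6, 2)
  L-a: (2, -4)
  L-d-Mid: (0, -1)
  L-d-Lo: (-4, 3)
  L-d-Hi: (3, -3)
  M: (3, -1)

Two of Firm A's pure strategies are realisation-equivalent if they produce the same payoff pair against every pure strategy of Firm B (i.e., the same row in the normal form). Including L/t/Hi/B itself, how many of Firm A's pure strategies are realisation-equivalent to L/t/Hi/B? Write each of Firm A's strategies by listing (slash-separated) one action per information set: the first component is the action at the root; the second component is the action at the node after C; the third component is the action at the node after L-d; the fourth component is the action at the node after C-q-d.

Row for L/t/Hi/B (columns a, d): (2,-4) (3,-3).
Under L/t/Hi/B, Firm A's choice at the node after C and at the node after C-q-d can never be reached regardless of what Firm B does, so varying those choices leaves every outcome unchanged.
Holding the reachable choices fixed and varying the unreachable ones freely already gives 2 × 2 = 4 equivalent strategies.
No other strategy reproduces this row, so those 4 are the full class: L/t/Hi/E, L/t/Hi/B, L/q/Hi/E, L/q/Hi/B.

4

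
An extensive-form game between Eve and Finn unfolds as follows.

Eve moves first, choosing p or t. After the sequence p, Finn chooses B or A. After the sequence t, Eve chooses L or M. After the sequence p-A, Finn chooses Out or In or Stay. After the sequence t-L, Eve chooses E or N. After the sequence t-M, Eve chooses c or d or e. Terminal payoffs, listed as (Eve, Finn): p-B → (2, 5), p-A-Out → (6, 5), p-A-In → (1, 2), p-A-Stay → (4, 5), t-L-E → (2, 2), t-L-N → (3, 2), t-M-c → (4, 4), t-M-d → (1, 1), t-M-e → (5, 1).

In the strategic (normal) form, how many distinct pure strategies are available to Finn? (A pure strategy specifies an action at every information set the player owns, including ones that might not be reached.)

Finn owns the node after p with actions {B, A} — two choices.
Finn owns the node after p-A with actions {Out, In, Stay} — three choices.
A pure strategy fixes one action at each information set independently, so the count is the product 2 × 3 = 6.
(For reference, Eve has 24 pure strategies, giving a 6×24 normal-form matrix.)

6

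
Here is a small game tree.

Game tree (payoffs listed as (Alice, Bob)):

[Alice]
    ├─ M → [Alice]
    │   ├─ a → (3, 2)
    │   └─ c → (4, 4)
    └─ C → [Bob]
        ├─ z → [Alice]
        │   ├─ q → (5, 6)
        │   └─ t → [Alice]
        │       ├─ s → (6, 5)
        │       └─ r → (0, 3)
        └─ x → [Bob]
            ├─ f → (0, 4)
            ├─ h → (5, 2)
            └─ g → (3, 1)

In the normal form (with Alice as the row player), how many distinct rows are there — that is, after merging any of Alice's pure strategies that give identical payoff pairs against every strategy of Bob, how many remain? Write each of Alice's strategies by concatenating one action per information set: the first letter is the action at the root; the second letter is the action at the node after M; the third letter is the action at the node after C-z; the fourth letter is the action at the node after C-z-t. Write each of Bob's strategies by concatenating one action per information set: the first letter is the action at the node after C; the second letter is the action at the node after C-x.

Alice has 16 pure strategies: Maqs, Maqr, Mats, Matr, Mcqs, Mcqr, Mcts, Mctr, Caqs, Caqr, Cats, Catr, Ccqs, Ccqr, Ccts, Cctr. Columns: zf, zh, zg, xf, xh, xg.
{Maqs, Maqr, Mats, Matr} → row (3,2) (3,2) (3,2) (3,2) (3,2) (3,2)
{Mcqs, Mcqr, Mcts, Mctr} → row (4,4) (4,4) (4,4) (4,4) (4,4) (4,4)
{Caqs, Caqr, Ccqs, Ccqr} → row (5,6) (5,6) (5,6) (0,4) (5,2) (3,1)
{Cats, Ccts} → row (6,5) (6,5) (6,5) (0,4) (5,2) (3,1)
{Catr, Cctr} → row (0,3) (0,3) (0,3) (0,4) (5,2) (3,1)
That's 5 distinct rows out of 16 strategies.

5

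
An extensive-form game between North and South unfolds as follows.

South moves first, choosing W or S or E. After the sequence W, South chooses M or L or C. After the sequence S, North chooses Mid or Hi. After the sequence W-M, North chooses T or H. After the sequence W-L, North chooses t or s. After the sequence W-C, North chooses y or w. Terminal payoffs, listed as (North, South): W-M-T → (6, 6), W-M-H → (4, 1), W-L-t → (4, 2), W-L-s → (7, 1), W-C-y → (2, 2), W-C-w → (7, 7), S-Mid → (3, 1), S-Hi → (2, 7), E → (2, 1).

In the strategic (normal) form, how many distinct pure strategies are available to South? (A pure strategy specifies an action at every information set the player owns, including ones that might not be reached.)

South owns the root with actions {W, S, E} — three choices.
South owns the node after W with actions {M, L, C} — three choices.
A pure strategy fixes one action at each information set independently, so the count is the product 3 × 3 = 9.
(For reference, North has 16 pure strategies, giving a 9×16 normal-form matrix.)

9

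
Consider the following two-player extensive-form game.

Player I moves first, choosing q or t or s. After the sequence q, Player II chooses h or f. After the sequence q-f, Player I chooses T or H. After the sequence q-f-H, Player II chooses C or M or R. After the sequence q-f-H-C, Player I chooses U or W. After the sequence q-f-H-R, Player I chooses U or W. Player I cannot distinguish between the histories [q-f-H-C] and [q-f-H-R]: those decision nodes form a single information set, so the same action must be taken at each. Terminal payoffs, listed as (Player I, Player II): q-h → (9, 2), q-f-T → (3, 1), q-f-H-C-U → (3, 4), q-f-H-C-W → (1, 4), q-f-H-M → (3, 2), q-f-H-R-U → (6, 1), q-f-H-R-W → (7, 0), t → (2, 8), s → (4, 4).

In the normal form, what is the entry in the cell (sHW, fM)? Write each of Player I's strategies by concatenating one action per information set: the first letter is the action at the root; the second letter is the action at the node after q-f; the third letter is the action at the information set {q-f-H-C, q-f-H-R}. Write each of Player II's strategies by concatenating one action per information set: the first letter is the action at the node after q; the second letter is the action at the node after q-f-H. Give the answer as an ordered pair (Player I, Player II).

(4, 4)

Trace the play path from the root:
  Player I plays s
→ terminal payoff (4, 4).
(Player I's choice at the node after q-f is never reached on this path, so it doesn't affect the outcome.)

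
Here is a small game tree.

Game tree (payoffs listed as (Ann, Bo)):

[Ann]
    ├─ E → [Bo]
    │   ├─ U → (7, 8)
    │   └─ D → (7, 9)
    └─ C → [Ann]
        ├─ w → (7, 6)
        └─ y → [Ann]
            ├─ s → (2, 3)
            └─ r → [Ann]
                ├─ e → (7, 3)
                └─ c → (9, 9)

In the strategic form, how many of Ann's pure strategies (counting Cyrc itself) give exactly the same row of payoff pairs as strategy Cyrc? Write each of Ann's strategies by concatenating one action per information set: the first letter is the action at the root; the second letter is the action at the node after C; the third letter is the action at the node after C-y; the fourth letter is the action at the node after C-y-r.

Row for Cyrc (columns U, D): (9,9) (9,9).
Every one of Ann's information sets is on the play path for some reply by Bo when Ann follows Cyrc.
Changing the action at any of them therefore changes at least one column, so only Cyrc itself gives this row.

1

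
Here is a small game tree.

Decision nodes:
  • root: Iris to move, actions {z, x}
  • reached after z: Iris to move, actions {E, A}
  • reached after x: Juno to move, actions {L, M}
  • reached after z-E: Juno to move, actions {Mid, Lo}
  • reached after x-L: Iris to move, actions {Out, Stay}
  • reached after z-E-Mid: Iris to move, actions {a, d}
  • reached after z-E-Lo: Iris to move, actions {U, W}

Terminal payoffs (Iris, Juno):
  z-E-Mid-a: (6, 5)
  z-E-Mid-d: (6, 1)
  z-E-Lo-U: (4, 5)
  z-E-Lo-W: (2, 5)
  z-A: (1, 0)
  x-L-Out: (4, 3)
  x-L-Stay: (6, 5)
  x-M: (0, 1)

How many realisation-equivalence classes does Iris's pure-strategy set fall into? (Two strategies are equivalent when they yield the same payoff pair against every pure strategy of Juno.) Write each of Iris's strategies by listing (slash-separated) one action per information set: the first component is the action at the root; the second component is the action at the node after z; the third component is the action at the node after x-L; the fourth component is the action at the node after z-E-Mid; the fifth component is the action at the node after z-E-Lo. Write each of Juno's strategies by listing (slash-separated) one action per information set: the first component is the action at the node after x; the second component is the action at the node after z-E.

Iris has 32 pure strategies: z/E/Out/a/U, z/E/Out/a/W, z/E/Out/d/U, z/E/Out/d/W, z/E/Stay/a/U, z/E/Stay/a/W, z/E/Stay/d/U, z/E/Stay/d/W, z/A/Out/a/U, z/A/Out/a/W, z/A/Out/d/U, z/A/Out/d/W, z/A/Stay/a/U, z/A/Stay/a/W, z/A/Stay/d/U, z/A/Stay/d/W, x/E/Out/a/U, x/E/Out/a/W, x/E/Out/d/U, x/E/Out/d/W, x/E/Stay/a/U, x/E/Stay/a/W, x/E/Stay/d/U, x/E/Stay/d/W, x/A/Out/a/U, x/A/Out/a/W, x/A/Out/d/U, x/A/Out/d/W, x/A/Stay/a/U, x/A/Stay/a/W, x/A/Stay/d/U, x/A/Stay/d/W. Columns: L/Mid, L/Lo, M/Mid, M/Lo.
{z/E/Out/a/U, z/E/Stay/a/U} → row (6,5) (4,5) (6,5) (4,5)
{z/E/Out/a/W, z/E/Stay/a/W} → row (6,5) (2,5) (6,5) (2,5)
{z/E/Out/d/U, z/E/Stay/d/U} → row (6,1) (4,5) (6,1) (4,5)
{z/E/Out/d/W, z/E/Stay/d/W} → row (6,1) (2,5) (6,1) (2,5)
{z/A/Out/a/U, z/A/Out/a/W, z/A/Out/d/U, z/A/Out/d/W, z/A/Stay/a/U, z/A/Stay/a/W, z/A/Stay/d/U, z/A/Stay/d/W} → row (1,0) (1,0) (1,0) (1,0)
{x/E/Out/a/U, x/E/Out/a/W, x/E/Out/d/U, x/E/Out/d/W, x/A/Out/a/U, x/A/Out/a/W, x/A/Out/d/U, x/A/Out/d/W} → row (4,3) (4,3) (0,1) (0,1)
{x/E/Stay/a/U, x/E/Stay/a/W, x/E/Stay/d/U, x/E/Stay/d/W, x/A/Stay/a/U, x/A/Stay/a/W, x/A/Stay/d/U, x/A/Stay/d/W} → row (6,5) (6,5) (0,1) (0,1)
That's 7 distinct rows out of 32 strategies.

7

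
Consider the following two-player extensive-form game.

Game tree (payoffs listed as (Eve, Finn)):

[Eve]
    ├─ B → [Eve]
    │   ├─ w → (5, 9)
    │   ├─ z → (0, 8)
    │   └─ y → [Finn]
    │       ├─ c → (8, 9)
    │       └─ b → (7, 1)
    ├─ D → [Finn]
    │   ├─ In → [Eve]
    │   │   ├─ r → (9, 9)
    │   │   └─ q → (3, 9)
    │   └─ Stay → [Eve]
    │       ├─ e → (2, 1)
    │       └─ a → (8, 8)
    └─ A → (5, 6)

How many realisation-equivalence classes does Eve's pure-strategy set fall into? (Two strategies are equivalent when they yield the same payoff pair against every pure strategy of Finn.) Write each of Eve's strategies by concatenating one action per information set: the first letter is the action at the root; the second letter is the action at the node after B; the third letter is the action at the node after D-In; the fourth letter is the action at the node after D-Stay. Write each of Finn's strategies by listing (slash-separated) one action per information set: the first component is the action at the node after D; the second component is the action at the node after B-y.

8

Eve has 36 pure strategies: Bwre, Bwra, Bwqe, Bwqa, Bzre, Bzra, Bzqe, Bzqa, Byre, Byra, Byqe, Byqa, Dwre, Dwra, Dwqe, Dwqa, Dzre, Dzra, Dzqe, Dzqa, Dyre, Dyra, Dyqe, Dyqa, Awre, Awra, Awqe, Awqa, Azre, Azra, Azqe, Azqa, Ayre, Ayra, Ayqe, Ayqa. Columns: In/c, In/b, Stay/c, Stay/b.
{Bwre, Bwra, Bwqe, Bwqa} → row (5,9) (5,9) (5,9) (5,9)
{Bzre, Bzra, Bzqe, Bzqa} → row (0,8) (0,8) (0,8) (0,8)
{Byre, Byra, Byqe, Byqa} → row (8,9) (7,1) (8,9) (7,1)
{Dwre, Dzre, Dyre} → row (9,9) (9,9) (2,1) (2,1)
{Dwra, Dzra, Dyra} → row (9,9) (9,9) (8,8) (8,8)
{Dwqe, Dzqe, Dyqe} → row (3,9) (3,9) (2,1) (2,1)
{Dwqa, Dzqa, Dyqa} → row (3,9) (3,9) (8,8) (8,8)
{Awre, Awra, Awqe, Awqa, Azre, Azra, Azqe, Azqa, Ayre, Ayra, Ayqe, Ayqa} → row (5,6) (5,6) (5,6) (5,6)
That's 8 distinct rows out of 36 strategies.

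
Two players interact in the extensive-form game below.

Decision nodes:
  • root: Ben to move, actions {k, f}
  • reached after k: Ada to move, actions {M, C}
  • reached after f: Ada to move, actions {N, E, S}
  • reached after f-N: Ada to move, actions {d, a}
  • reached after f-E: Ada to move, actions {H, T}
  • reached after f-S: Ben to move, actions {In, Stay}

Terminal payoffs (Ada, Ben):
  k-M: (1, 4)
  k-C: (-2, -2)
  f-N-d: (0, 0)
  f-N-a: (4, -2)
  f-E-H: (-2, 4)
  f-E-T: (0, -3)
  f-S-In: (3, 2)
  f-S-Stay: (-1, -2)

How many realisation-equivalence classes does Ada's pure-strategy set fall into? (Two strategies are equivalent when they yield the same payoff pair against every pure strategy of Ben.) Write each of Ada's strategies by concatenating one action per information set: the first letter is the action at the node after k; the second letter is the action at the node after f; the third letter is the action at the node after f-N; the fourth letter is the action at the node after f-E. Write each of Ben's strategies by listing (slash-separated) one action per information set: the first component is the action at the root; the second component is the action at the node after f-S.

10

Ada has 24 pure strategies: MNdH, MNdT, MNaH, MNaT, MEdH, MEdT, MEaH, MEaT, MSdH, MSdT, MSaH, MSaT, CNdH, CNdT, CNaH, CNaT, CEdH, CEdT, CEaH, CEaT, CSdH, CSdT, CSaH, CSaT. Columns: k/In, k/Stay, f/In, f/Stay.
{MNdH, MNdT} → row (1,4) (1,4) (0,0) (0,0)
{MNaH, MNaT} → row (1,4) (1,4) (4,-2) (4,-2)
{MEdH, MEaH} → row (1,4) (1,4) (-2,4) (-2,4)
{MEdT, MEaT} → row (1,4) (1,4) (0,-3) (0,-3)
{MSdH, MSdT, MSaH, MSaT} → row (1,4) (1,4) (3,2) (-1,-2)
{CNdH, CNdT} → row (-2,-2) (-2,-2) (0,0) (0,0)
{CNaH, CNaT} → row (-2,-2) (-2,-2) (4,-2) (4,-2)
{CEdH, CEaH} → row (-2,-2) (-2,-2) (-2,4) (-2,4)
{CEdT, CEaT} → row (-2,-2) (-2,-2) (0,-3) (0,-3)
{CSdH, CSdT, CSaH, CSaT} → row (-2,-2) (-2,-2) (3,2) (-1,-2)
That's 10 distinct rows out of 24 strategies.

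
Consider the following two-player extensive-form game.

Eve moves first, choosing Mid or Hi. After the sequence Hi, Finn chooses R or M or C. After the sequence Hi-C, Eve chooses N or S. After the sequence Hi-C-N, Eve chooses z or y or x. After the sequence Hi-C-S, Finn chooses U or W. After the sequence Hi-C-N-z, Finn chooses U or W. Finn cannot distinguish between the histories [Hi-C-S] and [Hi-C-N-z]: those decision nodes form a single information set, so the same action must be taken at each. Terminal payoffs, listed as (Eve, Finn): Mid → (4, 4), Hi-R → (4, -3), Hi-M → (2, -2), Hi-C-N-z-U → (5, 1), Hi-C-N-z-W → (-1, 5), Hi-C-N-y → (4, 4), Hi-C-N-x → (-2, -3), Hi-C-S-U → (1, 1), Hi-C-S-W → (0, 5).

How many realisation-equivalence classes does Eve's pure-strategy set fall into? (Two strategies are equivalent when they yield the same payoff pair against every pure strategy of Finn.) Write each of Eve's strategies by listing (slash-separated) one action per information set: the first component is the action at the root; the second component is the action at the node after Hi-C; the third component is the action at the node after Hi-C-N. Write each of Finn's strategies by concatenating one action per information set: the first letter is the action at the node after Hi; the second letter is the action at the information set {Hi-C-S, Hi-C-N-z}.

5

Eve has 12 pure strategies: Mid/N/z, Mid/N/y, Mid/N/x, Mid/S/z, Mid/S/y, Mid/S/x, Hi/N/z, Hi/N/y, Hi/N/x, Hi/S/z, Hi/S/y, Hi/S/x. Columns: RU, RW, MU, MW, CU, CW.
{Mid/N/z, Mid/N/y, Mid/N/x, Mid/S/z, Mid/S/y, Mid/S/x} → row (4,4) (4,4) (4,4) (4,4) (4,4) (4,4)
{Hi/N/z} → row (4,-3) (4,-3) (2,-2) (2,-2) (5,1) (-1,5)
{Hi/N/y} → row (4,-3) (4,-3) (2,-2) (2,-2) (4,4) (4,4)
{Hi/N/x} → row (4,-3) (4,-3) (2,-2) (2,-2) (-2,-3) (-2,-3)
{Hi/S/z, Hi/S/y, Hi/S/x} → row (4,-3) (4,-3) (2,-2) (2,-2) (1,1) (0,5)
That's 5 distinct rows out of 12 strategies.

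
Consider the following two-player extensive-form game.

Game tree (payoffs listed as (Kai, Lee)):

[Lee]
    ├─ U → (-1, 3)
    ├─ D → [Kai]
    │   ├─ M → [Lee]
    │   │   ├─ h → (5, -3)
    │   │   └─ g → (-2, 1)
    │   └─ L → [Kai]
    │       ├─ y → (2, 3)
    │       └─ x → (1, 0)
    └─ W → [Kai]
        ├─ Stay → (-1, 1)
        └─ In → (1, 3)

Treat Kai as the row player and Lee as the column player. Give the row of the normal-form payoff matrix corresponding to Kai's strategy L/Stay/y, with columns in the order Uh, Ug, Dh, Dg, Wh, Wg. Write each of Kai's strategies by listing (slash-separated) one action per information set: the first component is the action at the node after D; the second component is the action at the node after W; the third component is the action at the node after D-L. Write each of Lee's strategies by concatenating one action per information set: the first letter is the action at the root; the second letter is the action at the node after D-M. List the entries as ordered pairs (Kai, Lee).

vs Uh: Lee plays U → (-1, 3)
vs Ug: Lee plays U → (-1, 3)
vs Dh: Lee plays D → Kai plays L at [D] → Kai plays y at [D-L] → (2, 3)
vs Dg: Lee plays D → Kai plays L at [D] → Kai plays y at [D-L] → (2, 3)
vs Wh: Lee plays W → Kai plays Stay at [W] → (-1, 1)
vs Wg: Lee plays W → Kai plays Stay at [W] → (-1, 1)

(-1,3) (-1,3) (2,3) (2,3) (-1,1) (-1,1)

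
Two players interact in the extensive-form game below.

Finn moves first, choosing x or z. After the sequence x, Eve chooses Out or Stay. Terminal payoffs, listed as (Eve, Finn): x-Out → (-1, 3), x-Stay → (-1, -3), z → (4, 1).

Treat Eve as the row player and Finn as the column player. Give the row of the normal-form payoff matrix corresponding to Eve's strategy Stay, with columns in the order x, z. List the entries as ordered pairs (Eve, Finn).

(-1,-3) (4,1)

vs x: Finn plays x → Eve plays Stay at [x] → (-1, -3)
vs z: Finn plays z → (4, 1)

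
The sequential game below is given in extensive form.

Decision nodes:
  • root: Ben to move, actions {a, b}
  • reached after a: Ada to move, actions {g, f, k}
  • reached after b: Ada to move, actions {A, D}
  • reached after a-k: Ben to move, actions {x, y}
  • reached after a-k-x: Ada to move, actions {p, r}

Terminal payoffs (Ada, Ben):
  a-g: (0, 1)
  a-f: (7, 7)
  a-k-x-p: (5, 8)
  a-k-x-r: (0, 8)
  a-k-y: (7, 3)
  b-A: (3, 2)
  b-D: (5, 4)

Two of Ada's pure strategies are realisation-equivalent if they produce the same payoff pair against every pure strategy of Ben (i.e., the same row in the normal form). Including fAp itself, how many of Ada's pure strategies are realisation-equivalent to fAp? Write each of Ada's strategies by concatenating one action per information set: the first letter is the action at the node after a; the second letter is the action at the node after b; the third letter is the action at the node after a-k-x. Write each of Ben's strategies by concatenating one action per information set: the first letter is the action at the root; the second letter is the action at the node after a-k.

Row for fAp (columns ax, ay, bx, by): (7,7) (7,7) (3,2) (3,2).
Under fAp, Ada's choice at the node after a-k-x can never be reached regardless of what Ben does, so varying those choices leaves every outcome unchanged.
Holding the reachable choices fixed and varying the unreachable one freely already gives 2 equivalent strategies.
No other strategy reproduces this row, so those 2 are the full class: fAp, fAr.

2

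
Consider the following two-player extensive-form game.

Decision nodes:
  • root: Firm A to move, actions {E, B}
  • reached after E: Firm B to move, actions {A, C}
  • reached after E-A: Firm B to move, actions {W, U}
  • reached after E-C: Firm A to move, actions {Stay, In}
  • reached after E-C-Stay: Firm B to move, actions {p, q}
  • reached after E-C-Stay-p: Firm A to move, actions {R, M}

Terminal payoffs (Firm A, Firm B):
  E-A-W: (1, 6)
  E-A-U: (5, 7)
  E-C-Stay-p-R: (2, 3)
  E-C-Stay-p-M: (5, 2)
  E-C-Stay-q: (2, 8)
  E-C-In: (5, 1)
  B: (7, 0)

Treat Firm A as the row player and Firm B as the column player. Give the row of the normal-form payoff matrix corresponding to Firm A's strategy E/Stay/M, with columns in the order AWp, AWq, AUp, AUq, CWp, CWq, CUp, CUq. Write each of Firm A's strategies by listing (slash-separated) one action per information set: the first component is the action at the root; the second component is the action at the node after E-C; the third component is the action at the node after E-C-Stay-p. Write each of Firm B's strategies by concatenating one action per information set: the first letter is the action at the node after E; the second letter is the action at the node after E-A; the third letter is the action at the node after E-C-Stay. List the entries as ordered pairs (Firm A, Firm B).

(1,6) (1,6) (5,7) (5,7) (5,2) (2,8) (5,2) (2,8)

vs AWp: Firm A plays E → Firm B plays A at [E] → Firm B plays W at [E-A] → (1, 6)
vs AWq: Firm A plays E → Firm B plays A at [E] → Firm B plays W at [E-A] → (1, 6)
vs AUp: Firm A plays E → Firm B plays A at [E] → Firm B plays U at [E-A] → (5, 7)
vs AUq: Firm A plays E → Firm B plays A at [E] → Firm B plays U at [E-A] → (5, 7)
vs CWp: Firm A plays E → Firm B plays C at [E] → Firm A plays Stay at [E-C] → Firm B plays p at [E-C-Stay] → Firm A plays M at [E-C-Stay-p] → (5, 2)
vs CWq: Firm A plays E → Firm B plays C at [E] → Firm A plays Stay at [E-C] → Firm B plays q at [E-C-Stay] → (2, 8)
vs CUp: Firm A plays E → Firm B plays C at [E] → Firm A plays Stay at [E-C] → Firm B plays p at [E-C-Stay] → Firm A plays M at [E-C-Stay-p] → (5, 2)
vs CUq: Firm A plays E → Firm B plays C at [E] → Firm A plays Stay at [E-C] → Firm B plays q at [E-C-Stay] → (2, 8)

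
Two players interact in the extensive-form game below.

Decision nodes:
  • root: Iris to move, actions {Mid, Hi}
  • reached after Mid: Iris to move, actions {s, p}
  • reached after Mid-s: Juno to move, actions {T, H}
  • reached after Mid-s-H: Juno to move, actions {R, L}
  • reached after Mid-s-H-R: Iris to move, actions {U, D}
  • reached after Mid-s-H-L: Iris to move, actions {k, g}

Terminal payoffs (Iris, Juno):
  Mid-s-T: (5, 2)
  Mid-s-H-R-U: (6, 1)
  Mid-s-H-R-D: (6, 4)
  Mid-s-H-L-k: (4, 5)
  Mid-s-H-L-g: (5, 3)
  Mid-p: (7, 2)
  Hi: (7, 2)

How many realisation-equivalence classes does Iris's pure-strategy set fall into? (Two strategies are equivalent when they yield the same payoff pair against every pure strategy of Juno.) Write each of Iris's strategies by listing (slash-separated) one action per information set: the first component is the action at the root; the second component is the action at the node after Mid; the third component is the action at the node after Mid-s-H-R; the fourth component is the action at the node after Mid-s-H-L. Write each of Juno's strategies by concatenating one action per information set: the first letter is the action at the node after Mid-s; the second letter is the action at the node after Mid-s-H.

Iris has 16 pure strategies: Mid/s/U/k, Mid/s/U/g, Mid/s/D/k, Mid/s/D/g, Mid/p/U/k, Mid/p/U/g, Mid/p/D/k, Mid/p/D/g, Hi/s/U/k, Hi/s/U/g, Hi/s/D/k, Hi/s/D/g, Hi/p/U/k, Hi/p/U/g, Hi/p/D/k, Hi/p/D/g. Columns: TR, TL, HR, HL.
{Mid/s/U/k} → row (5,2) (5,2) (6,1) (4,5)
{Mid/s/U/g} → row (5,2) (5,2) (6,1) (5,3)
{Mid/s/D/k} → row (5,2) (5,2) (6,4) (4,5)
{Mid/s/D/g} → row (5,2) (5,2) (6,4) (5,3)
{Mid/p/U/k, Mid/p/U/g, Mid/p/D/k, Mid/p/D/g, Hi/s/U/k, Hi/s/U/g, Hi/s/D/k, Hi/s/D/g, Hi/p/U/k, Hi/p/U/g, Hi/p/D/k, Hi/p/D/g} → row (7,2) (7,2) (7,2) (7,2)
That's 5 distinct rows out of 16 strategies.

5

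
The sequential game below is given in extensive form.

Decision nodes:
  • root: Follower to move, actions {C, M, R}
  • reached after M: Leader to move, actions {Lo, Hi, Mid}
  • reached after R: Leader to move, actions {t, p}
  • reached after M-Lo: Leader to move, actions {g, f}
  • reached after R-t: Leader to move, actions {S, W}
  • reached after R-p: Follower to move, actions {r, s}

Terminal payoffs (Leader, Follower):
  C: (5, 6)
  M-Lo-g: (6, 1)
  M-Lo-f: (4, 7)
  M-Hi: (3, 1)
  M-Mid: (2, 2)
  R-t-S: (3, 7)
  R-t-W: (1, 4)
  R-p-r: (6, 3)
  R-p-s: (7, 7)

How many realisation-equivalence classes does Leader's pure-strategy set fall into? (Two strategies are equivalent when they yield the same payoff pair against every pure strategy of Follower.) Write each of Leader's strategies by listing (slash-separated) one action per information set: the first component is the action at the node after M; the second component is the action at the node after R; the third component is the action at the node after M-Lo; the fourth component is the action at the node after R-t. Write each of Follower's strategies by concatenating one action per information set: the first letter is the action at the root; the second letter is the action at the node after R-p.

Leader has 24 pure strategies: Lo/t/g/S, Lo/t/g/W, Lo/t/f/S, Lo/t/f/W, Lo/p/g/S, Lo/p/g/W, Lo/p/f/S, Lo/p/f/W, Hi/t/g/S, Hi/t/g/W, Hi/t/f/S, Hi/t/f/W, Hi/p/g/S, Hi/p/g/W, Hi/p/f/S, Hi/p/f/W, Mid/t/g/S, Mid/t/g/W, Mid/t/f/S, Mid/t/f/W, Mid/p/g/S, Mid/p/g/W, Mid/p/f/S, Mid/p/f/W. Columns: Cr, Cs, Mr, Ms, Rr, Rs.
{Lo/t/g/S} → row (5,6) (5,6) (6,1) (6,1) (3,7) (3,7)
{Lo/t/g/W} → row (5,6) (5,6) (6,1) (6,1) (1,4) (1,4)
{Lo/t/f/S} → row (5,6) (5,6) (4,7) (4,7) (3,7) (3,7)
{Lo/t/f/W} → row (5,6) (5,6) (4,7) (4,7) (1,4) (1,4)
{Lo/p/g/S, Lo/p/g/W} → row (5,6) (5,6) (6,1) (6,1) (6,3) (7,7)
{Lo/p/f/S, Lo/p/f/W} → row (5,6) (5,6) (4,7) (4,7) (6,3) (7,7)
{Hi/t/g/S, Hi/t/f/S} → row (5,6) (5,6) (3,1) (3,1) (3,7) (3,7)
{Hi/t/g/W, Hi/t/f/W} → row (5,6) (5,6) (3,1) (3,1) (1,4) (1,4)
{Hi/p/g/S, Hi/p/g/W, Hi/p/f/S, Hi/p/f/W} → row (5,6) (5,6) (3,1) (3,1) (6,3) (7,7)
{Mid/t/g/S, Mid/t/f/S} → row (5,6) (5,6) (2,2) (2,2) (3,7) (3,7)
{Mid/t/g/W, Mid/t/f/W} → row (5,6) (5,6) (2,2) (2,2) (1,4) (1,4)
{Mid/p/g/S, Mid/p/g/W, Mid/p/f/S, Mid/p/f/W} → row (5,6) (5,6) (2,2) (2,2) (6,3) (7,7)
That's 12 distinct rows out of 24 strategies.

12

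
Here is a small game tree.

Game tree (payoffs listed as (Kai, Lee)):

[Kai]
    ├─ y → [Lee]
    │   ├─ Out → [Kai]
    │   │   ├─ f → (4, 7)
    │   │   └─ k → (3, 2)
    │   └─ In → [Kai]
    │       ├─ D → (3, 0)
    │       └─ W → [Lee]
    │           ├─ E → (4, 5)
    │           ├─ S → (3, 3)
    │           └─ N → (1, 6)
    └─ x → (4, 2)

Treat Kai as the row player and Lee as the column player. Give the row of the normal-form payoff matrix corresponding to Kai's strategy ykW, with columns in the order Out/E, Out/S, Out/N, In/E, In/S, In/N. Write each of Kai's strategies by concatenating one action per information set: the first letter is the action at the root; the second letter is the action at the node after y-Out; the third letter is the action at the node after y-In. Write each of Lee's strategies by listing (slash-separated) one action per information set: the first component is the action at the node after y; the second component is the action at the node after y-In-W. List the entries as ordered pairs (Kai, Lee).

vs Out/E: Kai plays y → Lee plays Out at [y] → Kai plays k at [y-Out] → (3, 2)
vs Out/S: Kai plays y → Lee plays Out at [y] → Kai plays k at [y-Out] → (3, 2)
vs Out/N: Kai plays y → Lee plays Out at [y] → Kai plays k at [y-Out] → (3, 2)
vs In/E: Kai plays y → Lee plays In at [y] → Kai plays W at [y-In] → Lee plays E at [y-In-W] → (4, 5)
vs In/S: Kai plays y → Lee plays In at [y] → Kai plays W at [y-In] → Lee plays S at [y-In-W] → (3, 3)
vs In/N: Kai plays y → Lee plays In at [y] → Kai plays W at [y-In] → Lee plays N at [y-In-W] → (1, 6)

(3,2) (3,2) (3,2) (4,5) (3,3) (1,6)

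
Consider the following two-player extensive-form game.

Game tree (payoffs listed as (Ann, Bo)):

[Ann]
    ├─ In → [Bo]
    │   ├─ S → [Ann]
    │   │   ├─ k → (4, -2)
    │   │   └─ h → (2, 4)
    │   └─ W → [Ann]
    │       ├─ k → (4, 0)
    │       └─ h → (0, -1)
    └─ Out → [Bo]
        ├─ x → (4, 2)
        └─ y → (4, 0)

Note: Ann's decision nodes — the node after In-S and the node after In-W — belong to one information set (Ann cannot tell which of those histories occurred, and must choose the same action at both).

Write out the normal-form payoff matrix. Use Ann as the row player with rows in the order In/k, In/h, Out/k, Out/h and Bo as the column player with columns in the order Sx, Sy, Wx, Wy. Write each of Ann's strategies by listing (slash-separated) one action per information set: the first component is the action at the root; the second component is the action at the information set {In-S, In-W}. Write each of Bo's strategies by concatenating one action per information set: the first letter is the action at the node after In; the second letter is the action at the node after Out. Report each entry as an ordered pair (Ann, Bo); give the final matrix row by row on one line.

            Sx       Sy       Wx       Wy
 In/k   (4,-2)   (4,-2)    (4,0)    (4,0)
 In/h    (2,4)    (2,4)   (0,-1)   (0,-1)
Out/k    (4,2)    (4,0)    (4,2)    (4,0)
Out/h    (4,2)    (4,0)    (4,2)    (4,0)

In/k: (4,-2) (4,-2) (4,0) (4,0) | In/h: (2,4) (2,4) (0,-1) (0,-1) | Out/k: (4,2) (4,0) (4,2) (4,0) | Out/h: (4,2) (4,0) (4,2) (4,0)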